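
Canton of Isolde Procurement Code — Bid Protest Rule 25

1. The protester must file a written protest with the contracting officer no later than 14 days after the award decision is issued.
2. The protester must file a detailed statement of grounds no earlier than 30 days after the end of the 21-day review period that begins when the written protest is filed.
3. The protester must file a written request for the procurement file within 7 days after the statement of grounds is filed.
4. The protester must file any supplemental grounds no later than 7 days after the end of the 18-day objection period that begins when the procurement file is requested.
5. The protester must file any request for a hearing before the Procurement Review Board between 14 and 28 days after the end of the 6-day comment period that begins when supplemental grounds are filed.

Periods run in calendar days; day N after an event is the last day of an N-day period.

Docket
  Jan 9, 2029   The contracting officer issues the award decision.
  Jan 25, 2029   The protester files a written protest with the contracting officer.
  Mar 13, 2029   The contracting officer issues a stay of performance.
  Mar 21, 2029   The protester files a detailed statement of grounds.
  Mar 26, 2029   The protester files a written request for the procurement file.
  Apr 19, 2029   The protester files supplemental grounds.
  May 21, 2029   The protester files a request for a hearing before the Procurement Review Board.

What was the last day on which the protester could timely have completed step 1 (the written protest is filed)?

Jan 23, 2029

Step 1 runs from Jan 9, 2029, when the award decision is issued. 14 days after Jan 9, 2029 is Jan 23, 2029.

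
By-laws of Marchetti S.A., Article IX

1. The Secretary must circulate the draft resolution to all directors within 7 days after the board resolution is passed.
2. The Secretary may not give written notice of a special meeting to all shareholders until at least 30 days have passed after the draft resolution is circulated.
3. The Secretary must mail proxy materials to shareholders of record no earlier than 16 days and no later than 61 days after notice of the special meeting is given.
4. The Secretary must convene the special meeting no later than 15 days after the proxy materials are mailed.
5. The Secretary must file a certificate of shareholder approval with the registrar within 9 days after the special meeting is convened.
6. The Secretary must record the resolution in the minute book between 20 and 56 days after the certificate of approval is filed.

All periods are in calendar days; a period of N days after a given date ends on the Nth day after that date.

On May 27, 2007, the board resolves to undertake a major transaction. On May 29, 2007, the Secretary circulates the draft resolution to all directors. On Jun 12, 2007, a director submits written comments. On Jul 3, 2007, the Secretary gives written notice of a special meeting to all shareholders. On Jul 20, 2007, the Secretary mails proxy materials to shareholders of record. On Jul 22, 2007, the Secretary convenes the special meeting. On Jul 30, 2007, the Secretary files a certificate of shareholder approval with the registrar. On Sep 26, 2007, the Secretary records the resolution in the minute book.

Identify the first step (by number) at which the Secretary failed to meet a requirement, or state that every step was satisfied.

Step 1: 7 days after May 27, 2007 (when the board resolution is passed) is Jun 3, 2007; May 29, 2007 is within that limit.
Step 2: the earliest permitted date is 30 days after May 29, 2007 (when the draft resolution is circulated), i.e. Jun 28, 2007; done Jul 3, 2007 — permitted.
Step 3: the window is 16–61 days after Jul 3, 2007 (when notice of the special meeting is given), so Jul 19, 2007 through Sep 2, 2007; done Jul 20, 2007 — within the window.
Step 4: 15 days after Jul 20, 2007 (when the proxy materials are mailed) is Aug 4, 2007; done Jul 22, 2007 — timely.
Step 5: 9 days after Jul 22, 2007 (when the special meeting is convened) is Jul 31, 2007; done Jul 30, 2007 — timely.
Step 6: the window is 20–56 days after Jul 30, 2007 (when the certificate of approval is filed), so Aug 19, 2007 through Sep 24, 2007; done Sep 26, 2007 — 2 days after the window closed.
The analysis stops there.

Step 6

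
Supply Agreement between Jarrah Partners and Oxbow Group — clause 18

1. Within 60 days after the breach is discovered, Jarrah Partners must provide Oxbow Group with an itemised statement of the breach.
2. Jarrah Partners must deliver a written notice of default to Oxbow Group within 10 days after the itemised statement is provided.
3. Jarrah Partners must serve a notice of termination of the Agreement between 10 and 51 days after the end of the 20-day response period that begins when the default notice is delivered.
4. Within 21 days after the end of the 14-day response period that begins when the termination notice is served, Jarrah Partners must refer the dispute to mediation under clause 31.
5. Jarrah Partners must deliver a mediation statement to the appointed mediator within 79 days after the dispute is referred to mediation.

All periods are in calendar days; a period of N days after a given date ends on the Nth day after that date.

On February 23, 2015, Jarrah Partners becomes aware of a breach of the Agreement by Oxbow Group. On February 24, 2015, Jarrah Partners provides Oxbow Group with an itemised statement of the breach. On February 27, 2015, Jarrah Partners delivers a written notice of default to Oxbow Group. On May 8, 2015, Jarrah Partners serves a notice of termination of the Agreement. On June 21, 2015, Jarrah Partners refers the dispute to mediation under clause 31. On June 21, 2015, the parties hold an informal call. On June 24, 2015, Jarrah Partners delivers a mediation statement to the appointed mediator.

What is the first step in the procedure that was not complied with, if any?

Step 1 — counting 60 days from February 23, 2015 (when the breach is discovered) gives a deadline of April 24, 2015; completed February 24, 2015, before the deadline.
Step 2 — counting 10 days from February 24, 2015 (when the itemised statement is provided) gives a deadline of March 6, 2015; February 27, 2015 is within that limit.
Step 3 — 10 and 51 days from March 19, 2015 (end of the 20-day response period, which began when the default notice is delivered on February 27, 2015) are March 29, 2015 and May 9, 2015 respectively; done May 8, 2015 — within the window.
Step 4 — counting 21 days from May 22, 2015 (end of the 14-day response period, which began when the termination notice is served on May 8, 2015) gives a deadline of June 12, 2015; June 21, 2015 misses that deadline by 9 days.

Step 4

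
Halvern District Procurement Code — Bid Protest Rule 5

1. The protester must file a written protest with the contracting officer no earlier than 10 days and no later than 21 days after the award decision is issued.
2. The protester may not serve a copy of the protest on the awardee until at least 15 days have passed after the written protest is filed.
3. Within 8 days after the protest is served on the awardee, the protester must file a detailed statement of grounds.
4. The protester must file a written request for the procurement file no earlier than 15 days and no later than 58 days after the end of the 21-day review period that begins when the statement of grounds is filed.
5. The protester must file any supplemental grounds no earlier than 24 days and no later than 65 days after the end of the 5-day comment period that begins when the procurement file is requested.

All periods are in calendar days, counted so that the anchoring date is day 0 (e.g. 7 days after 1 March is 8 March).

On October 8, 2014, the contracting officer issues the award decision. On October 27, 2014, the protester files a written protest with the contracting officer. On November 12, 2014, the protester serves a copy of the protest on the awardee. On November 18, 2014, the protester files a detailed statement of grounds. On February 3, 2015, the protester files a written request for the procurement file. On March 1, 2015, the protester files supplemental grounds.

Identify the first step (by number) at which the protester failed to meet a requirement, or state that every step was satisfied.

Step 5

(1) the permitted window runs from October 8, 2014 + 10 = October 18, 2014 to October 8, 2014 + 21 = October 29, 2014; done October 27, 2014 — within the window.
(2) permitted from October 27, 2014 + 15 days = November 11, 2014 onward; done November 12, 2014, after the minimum wait.
(3) due by November 12, 2014 + 8 days = November 20, 2014; done November 18, 2014 — timely.
(4) the permitted window runs from December 9, 2014 + 15 = December 24, 2014 to December 9, 2014 + 58 = February 5, 2015; done February 3, 2015, which is between those dates.
(5) the permitted window runs from February 8, 2015 + 24 = March 4, 2015 to February 8, 2015 + 65 = April 14, 2015; done March 1, 2015 — 3 days before the window opened.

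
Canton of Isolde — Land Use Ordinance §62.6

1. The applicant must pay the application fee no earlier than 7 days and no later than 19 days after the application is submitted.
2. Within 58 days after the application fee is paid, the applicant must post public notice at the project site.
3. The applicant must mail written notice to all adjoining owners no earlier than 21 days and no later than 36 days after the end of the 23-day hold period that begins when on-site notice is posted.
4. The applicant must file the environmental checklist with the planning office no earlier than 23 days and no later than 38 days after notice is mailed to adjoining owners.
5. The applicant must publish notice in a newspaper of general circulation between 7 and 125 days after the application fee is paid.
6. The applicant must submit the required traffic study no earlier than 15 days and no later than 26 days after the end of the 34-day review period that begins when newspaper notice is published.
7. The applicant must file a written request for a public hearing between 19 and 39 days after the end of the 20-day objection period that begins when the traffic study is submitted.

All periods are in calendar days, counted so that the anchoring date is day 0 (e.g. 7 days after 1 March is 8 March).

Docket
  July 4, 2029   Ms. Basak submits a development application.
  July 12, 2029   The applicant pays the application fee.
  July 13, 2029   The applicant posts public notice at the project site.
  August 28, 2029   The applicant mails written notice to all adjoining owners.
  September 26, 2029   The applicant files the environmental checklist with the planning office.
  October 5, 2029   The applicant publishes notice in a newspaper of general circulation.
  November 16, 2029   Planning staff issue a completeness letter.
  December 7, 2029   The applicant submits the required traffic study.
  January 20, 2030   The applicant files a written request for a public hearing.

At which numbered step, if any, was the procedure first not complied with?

Step 6

Step 1 — 7 and 19 days from July 4, 2029 (when the application is submitted) are July 11, 2029 and July 23, 2029 respectively; done July 12, 2029 — within the window.
Step 2 — counting 58 days from July 12, 2029 (when the application fee is paid) gives a deadline of September 8, 2029; done July 13, 2029 — timely.
Step 3 — 21 and 36 days from August 5, 2029 (end of the 23-day hold period, which began when on-site notice is posted on July 13, 2029) are August 26, 2029 and September 10, 2029 respectively; done August 28, 2029 — within the window.
Step 4 — 23 and 38 days from August 28, 2029 (when notice is mailed to adjoining owners) are September 20, 2029 and October 5, 2029 respectively; done September 26, 2029, which is between those dates.
Step 5 — 7 and 125 days from July 12, 2029 (when the application fee is paid) are July 19, 2029 and November 14, 2029 respectively; October 5, 2029 falls inside that range.
Step 6 — 15 and 26 days from November 8, 2029 (end of the 34-day review period, which began when newspaper notice is published on October 5, 2029) are November 23, 2029 and December 4, 2029 respectively; done December 7, 2029 — 3 days after the window closed.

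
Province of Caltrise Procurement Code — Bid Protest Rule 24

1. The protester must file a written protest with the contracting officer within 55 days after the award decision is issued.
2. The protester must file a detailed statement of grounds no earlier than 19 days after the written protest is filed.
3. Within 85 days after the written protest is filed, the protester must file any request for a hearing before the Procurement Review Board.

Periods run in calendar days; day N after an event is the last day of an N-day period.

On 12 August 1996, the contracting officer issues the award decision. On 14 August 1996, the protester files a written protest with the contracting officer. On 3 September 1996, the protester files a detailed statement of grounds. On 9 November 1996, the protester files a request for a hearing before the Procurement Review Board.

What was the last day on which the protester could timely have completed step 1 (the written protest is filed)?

Step 1 runs from 12 August 1996, when the award decision is issued. 55 days after 12 August 1996 is 6 October 1996.

6 October 1996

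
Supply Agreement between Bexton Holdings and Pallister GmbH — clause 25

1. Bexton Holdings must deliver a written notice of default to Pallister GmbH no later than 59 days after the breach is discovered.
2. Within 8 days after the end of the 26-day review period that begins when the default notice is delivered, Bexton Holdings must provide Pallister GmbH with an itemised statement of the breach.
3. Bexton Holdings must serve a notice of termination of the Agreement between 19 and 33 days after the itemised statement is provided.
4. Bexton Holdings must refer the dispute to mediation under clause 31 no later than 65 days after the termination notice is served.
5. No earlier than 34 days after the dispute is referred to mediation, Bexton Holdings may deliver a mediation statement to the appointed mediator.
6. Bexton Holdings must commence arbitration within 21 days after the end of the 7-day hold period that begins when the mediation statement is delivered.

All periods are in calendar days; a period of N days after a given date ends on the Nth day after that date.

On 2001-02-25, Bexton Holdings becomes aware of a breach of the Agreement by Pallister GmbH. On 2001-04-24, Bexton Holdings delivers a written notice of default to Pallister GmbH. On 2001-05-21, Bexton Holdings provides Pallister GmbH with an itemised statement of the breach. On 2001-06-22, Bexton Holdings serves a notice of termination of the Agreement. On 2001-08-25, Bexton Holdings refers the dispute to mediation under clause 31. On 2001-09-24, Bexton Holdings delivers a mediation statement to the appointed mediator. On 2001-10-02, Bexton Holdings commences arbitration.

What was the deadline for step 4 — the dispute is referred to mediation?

2001-08-26

Step 4 runs from 2001-06-22, when the termination notice is served. 65 days after 2001-06-22 is 2001-08-26.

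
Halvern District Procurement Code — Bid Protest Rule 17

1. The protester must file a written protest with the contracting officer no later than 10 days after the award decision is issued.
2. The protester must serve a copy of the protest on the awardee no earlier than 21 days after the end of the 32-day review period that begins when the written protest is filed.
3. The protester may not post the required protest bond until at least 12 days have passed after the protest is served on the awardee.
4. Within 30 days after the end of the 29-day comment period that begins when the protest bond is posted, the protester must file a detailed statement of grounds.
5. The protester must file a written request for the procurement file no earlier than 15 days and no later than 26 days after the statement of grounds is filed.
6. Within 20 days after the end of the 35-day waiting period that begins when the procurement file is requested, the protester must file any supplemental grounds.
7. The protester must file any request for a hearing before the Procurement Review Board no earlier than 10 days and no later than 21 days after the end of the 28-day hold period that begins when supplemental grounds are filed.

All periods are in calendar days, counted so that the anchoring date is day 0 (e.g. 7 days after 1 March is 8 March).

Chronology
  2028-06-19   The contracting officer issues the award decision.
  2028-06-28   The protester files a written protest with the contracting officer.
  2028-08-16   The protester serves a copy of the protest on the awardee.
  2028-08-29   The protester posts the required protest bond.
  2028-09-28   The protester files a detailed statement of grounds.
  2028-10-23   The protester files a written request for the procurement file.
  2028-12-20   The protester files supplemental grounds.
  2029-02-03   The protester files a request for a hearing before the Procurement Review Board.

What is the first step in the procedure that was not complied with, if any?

Step 1: 10 days after 2028-06-19 (when the award decision is issued) is 2028-06-29; 2028-06-28 is within that limit.
Step 2: the earliest permitted date is 21 days after 2028-07-30 (end of the 32-day review period, which began when the written protest is filed on 2028-06-28), i.e. 2028-08-20; 2028-08-16 is 4 days before the earliest permitted date.

Step 2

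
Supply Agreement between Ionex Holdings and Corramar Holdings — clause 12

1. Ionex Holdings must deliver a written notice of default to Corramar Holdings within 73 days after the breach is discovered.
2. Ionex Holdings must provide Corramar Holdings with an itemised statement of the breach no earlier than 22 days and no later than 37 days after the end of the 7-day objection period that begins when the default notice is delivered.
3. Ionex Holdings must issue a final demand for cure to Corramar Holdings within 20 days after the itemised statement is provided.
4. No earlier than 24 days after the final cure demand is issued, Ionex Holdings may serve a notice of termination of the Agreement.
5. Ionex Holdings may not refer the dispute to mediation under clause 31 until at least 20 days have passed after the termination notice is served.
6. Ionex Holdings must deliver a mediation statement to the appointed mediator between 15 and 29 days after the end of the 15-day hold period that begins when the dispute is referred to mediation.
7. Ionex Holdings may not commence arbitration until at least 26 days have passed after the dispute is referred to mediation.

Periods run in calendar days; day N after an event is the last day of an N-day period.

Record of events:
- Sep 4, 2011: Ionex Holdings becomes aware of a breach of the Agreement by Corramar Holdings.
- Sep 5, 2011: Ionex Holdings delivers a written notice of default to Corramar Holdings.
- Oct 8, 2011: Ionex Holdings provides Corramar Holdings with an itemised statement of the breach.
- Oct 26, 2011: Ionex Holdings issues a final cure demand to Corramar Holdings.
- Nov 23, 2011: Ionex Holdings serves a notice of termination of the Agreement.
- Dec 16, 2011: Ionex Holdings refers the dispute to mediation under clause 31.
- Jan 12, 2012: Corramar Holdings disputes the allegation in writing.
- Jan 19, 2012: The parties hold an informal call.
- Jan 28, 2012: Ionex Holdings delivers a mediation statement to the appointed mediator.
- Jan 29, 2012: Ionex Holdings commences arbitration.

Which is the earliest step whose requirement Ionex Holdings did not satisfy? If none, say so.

Step 1 — counting 73 days from Sep 4, 2011 (when the breach is discovered) gives a deadline of Nov 16, 2011; Sep 5, 2011 is within that limit.
Step 2 — 22 and 37 days from Sep 12, 2011 (end of the 7-day objection period, which began when the default notice is delivered on Sep 5, 2011) are Oct 4, 2011 and Oct 19, 2011 respectively; done Oct 8, 2011 — within the window.
Step 3 — counting 20 days from Oct 8, 2011 (when the itemised statement is provided) gives a deadline of Oct 28, 2011; Oct 26, 2011 is within that limit.
Step 4 — must wait 24 days from Oct 26, 2011 (when the final cure demand is issued), so not before Nov 19, 2011; Nov 23, 2011 is on or after that date.
Step 5 — must wait 20 days from Nov 23, 2011 (when the termination notice is served), so not before Dec 13, 2011; done Dec 16, 2011 — permitted.
Step 6 — 15 and 29 days from Dec 31, 2011 (end of the 15-day hold period, which began when the dispute is referred to mediation on Dec 16, 2011) are Jan 15, 2012 and Jan 29, 2012 respectively; done Jan 28, 2012, which is between those dates.
Step 7 — must wait 26 days from Dec 16, 2011 (when the dispute is referred to mediation), so not before Jan 11, 2012; Jan 29, 2012 is on or after that date.

None — every step was satisfied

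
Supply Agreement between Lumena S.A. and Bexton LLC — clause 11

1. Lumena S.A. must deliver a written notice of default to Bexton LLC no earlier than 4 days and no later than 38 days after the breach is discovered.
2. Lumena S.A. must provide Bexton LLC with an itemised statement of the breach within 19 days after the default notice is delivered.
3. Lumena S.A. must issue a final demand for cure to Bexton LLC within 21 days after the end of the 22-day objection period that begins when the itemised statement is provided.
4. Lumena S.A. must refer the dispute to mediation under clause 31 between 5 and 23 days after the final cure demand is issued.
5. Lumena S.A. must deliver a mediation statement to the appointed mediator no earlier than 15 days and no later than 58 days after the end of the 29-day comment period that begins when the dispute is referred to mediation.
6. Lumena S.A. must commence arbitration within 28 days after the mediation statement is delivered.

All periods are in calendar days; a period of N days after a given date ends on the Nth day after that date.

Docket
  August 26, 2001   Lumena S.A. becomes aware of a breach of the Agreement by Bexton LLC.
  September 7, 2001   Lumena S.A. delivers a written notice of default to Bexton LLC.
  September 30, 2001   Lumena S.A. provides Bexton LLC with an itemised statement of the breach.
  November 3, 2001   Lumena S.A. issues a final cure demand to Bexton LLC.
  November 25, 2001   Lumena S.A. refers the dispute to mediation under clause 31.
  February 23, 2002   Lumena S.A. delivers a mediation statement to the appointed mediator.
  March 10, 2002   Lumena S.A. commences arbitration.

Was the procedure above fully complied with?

Step 1: the window is 4–38 days after August 26, 2001 (when the breach is discovered), so August 30, 2001 through October 3, 2001; done September 7, 2001 — within the window.
Step 2: 19 days after September 7, 2001 (when the default notice is delivered) is September 26, 2001; not done until September 30, 2001, 4 days after the deadline.

No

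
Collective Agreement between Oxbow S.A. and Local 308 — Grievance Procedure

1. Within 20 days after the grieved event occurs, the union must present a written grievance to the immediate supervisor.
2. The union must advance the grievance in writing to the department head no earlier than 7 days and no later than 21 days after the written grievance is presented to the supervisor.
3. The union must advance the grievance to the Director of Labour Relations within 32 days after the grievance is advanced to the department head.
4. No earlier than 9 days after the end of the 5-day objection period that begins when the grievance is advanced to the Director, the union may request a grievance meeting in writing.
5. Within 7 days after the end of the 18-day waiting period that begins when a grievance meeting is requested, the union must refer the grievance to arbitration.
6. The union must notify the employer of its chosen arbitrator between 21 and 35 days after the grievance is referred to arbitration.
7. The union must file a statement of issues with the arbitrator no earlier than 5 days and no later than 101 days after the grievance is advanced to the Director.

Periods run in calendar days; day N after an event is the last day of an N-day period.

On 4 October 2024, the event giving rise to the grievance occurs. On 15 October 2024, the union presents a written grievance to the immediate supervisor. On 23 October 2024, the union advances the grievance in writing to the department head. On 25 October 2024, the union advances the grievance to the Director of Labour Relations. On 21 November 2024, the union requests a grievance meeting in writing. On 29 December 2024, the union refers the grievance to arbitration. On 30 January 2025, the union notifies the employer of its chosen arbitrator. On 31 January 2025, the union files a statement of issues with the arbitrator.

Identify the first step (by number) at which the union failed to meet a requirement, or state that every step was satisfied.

Step 1 — counting 20 days from 4 October 2024 (when the grieved event occurs) gives a deadline of 24 October 2024; 15 October 2024 is within that limit.
Step 2 — 7 and 21 days from 15 October 2024 (when the written grievance is presented to the supervisor) are 22 October 2024 and 5 November 2024 respectively; done 23 October 2024 — within the window.
Step 3 — counting 32 days from 23 October 2024 (when the grievance is advanced to the department head) gives a deadline of 24 November 2024; 25 October 2024 is within that limit.
Step 4 — must wait 9 days from 30 October 2024 (end of the 5-day objection period, which began when the grievance is advanced to the Director on 25 October 2024), so not before 8 November 2024; done 21 November 2024, after the minimum wait.
Step 5 — counting 7 days from 9 December 2024 (end of the 18-day waiting period, which began when a grievance meeting is requested on 21 November 2024) gives a deadline of 16 December 2024; 29 December 2024 misses that deadline by 13 days.
Later steps need not be reached.

Step 5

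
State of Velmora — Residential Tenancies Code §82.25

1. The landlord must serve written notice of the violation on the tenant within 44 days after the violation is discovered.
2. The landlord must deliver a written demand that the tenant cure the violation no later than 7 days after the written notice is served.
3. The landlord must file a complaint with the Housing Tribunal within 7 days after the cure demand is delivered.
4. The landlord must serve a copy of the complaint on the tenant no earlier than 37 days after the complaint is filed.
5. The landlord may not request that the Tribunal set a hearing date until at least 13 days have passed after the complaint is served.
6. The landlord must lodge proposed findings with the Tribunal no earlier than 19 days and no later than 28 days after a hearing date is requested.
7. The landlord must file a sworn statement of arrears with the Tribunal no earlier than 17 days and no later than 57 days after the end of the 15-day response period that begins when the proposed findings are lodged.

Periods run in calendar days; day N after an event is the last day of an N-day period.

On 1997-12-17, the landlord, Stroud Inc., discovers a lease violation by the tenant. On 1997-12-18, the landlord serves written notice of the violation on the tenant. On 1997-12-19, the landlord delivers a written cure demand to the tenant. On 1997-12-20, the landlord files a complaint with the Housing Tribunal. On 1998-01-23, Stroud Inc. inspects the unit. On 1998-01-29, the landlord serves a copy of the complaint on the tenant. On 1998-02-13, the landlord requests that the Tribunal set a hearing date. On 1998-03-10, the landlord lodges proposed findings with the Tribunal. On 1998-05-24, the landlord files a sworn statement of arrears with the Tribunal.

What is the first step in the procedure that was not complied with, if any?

Step 1: 44 days after 1997-12-17 (when the violation is discovered) is 1998-01-30; completed 1997-12-18, before the deadline.
Step 2: 7 days after 1997-12-18 (when the written notice is served) is 1997-12-25; completed 1997-12-19, before the deadline.
Step 3: 7 days after 1997-12-19 (when the cure demand is delivered) is 1997-12-26; 1997-12-20 is within that limit.
Step 4: the earliest permitted date is 37 days after 1997-12-20 (when the complaint is filed), i.e. 1998-01-26; 1998-01-29 is on or after that date.
Step 5: the earliest permitted date is 13 days after 1998-01-29 (when the complaint is served), i.e. 1998-02-11; done 1998-02-13, after the minimum wait.
Step 6: the window is 19–28 days after 1998-02-13 (when a hearing date is requested), so 1998-03-04 through 1998-03-13; 1998-03-10 falls inside that range.
Step 7: the window is 17–57 days after 1998-03-25 (end of the 15-day response period, which began when the proposed findings are lodged on 1998-03-10), so 1998-04-11 through 1998-05-21; 1998-05-24 is 3 days past the end of the window.

Step 7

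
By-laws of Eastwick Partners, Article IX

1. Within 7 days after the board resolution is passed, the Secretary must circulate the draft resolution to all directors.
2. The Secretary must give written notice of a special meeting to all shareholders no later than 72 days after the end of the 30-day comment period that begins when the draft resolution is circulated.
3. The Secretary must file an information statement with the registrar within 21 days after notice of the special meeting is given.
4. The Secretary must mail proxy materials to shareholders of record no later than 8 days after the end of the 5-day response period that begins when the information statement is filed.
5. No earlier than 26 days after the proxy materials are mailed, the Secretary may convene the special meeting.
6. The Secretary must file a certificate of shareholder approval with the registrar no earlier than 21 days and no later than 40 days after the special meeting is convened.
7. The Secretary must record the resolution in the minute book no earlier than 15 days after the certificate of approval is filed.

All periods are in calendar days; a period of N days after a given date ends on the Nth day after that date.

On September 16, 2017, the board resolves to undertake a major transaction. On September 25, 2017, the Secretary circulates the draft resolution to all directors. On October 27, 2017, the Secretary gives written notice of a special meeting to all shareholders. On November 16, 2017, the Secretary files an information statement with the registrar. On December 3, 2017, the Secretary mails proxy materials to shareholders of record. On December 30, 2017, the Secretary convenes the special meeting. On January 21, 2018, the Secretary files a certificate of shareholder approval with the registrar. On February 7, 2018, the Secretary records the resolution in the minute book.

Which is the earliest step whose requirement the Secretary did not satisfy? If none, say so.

Step 1 — counting 7 days from September 16, 2017 (when the board resolution is passed) gives a deadline of September 23, 2017; done September 25, 2017 — 2 days late.

Step 1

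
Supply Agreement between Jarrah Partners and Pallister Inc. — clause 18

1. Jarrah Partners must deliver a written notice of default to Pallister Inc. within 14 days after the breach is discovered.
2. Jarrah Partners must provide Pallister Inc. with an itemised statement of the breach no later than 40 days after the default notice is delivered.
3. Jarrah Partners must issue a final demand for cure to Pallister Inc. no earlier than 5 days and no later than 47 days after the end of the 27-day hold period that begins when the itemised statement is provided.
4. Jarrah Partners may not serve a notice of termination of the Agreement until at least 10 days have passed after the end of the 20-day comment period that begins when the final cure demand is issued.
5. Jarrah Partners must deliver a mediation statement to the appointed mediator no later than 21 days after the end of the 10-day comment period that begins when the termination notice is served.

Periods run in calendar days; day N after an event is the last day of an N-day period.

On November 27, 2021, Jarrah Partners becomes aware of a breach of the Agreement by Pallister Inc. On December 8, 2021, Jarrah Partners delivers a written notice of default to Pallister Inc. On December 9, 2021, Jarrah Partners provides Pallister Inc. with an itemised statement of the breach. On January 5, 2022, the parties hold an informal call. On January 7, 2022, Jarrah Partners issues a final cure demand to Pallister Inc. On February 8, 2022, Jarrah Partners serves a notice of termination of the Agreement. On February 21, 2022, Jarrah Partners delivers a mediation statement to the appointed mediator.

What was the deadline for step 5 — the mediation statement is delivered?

The termination notice is served on February 8, 2022; the 10-day comment period therefore ends February 18, 2022, and step 5 runs from that date. 21 days after February 18, 2022 is March 11, 2022.

March 11, 2022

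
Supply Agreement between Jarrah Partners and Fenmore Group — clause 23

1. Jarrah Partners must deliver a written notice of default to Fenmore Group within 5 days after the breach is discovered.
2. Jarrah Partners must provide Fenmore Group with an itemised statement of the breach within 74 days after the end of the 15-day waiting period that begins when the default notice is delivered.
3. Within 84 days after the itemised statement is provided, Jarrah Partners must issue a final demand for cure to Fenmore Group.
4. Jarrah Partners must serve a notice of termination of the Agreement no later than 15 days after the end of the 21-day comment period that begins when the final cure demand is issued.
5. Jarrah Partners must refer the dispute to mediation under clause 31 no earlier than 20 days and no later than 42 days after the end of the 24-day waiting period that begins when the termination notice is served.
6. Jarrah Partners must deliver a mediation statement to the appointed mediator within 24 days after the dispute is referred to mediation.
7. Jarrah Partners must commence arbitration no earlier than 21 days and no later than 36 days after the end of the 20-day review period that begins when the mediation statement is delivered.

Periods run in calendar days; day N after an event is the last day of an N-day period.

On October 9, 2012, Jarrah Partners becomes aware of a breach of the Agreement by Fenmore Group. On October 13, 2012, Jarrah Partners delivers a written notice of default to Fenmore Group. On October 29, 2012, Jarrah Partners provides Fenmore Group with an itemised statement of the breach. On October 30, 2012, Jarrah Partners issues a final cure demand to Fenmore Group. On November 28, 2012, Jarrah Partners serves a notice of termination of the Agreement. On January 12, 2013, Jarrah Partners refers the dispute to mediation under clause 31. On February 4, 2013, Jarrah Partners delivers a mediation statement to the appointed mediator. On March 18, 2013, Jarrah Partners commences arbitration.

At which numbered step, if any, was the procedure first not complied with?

Step 1 — counting 5 days from October 9, 2012 (when the breach is discovered) gives a deadline of October 14, 2012; done October 13, 2012 — timely.
Step 2 — counting 74 days from October 28, 2012 (end of the 15-day waiting period, which began when the default notice is delivered on October 13, 2012) gives a deadline of January 10, 2013; done October 29, 2012 — timely.
Step 3 — counting 84 days from October 29, 2012 (when the itemised statement is provided) gives a deadline of January 21, 2013; October 30, 2012 is within that limit.
Step 4 — counting 15 days from November 20, 2012 (end of the 21-day comment period, which began when the final cure demand is issued on October 30, 2012) gives a deadline of December 5, 2012; November 28, 2012 is within that limit.
Step 5 — 20 and 42 days from December 22, 2012 (end of the 24-day waiting period, which began when the termination notice is served on November 28, 2012) are January 11, 2013 and February 2, 2013 respectively; January 12, 2013 falls inside that range.
Step 6 — counting 24 days from January 12, 2013 (when the dispute is referred to mediation) gives a deadline of February 5, 2013; completed February 4, 2013, before the deadline.
Step 7 — 21 and 36 days from February 24, 2013 (end of the 20-day review period, which began when the mediation statement is delivered on February 4, 2013) are March 17, 2013 and April 1, 2013 respectively; done March 18, 2013, which is between those dates.

None — every step was satisfied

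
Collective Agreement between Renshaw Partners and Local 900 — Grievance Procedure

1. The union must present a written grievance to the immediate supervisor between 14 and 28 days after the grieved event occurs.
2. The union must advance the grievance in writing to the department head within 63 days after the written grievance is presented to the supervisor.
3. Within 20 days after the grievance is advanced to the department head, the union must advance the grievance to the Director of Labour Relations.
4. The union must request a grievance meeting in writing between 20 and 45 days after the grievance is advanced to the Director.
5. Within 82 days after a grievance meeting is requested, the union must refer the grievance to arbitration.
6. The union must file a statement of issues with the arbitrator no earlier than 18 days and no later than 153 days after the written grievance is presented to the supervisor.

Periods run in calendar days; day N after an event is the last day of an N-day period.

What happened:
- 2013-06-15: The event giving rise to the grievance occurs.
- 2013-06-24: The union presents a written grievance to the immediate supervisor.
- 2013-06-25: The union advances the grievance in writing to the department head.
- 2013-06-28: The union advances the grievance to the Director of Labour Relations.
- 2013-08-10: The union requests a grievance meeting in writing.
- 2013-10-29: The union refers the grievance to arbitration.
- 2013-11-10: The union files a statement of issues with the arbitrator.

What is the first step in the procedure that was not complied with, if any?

Step 1

Step 1: the window is 14–28 days after 2013-06-15 (when the grieved event occurs), so 2013-06-29 through 2013-07-13; 2013-06-24 is 5 days too early.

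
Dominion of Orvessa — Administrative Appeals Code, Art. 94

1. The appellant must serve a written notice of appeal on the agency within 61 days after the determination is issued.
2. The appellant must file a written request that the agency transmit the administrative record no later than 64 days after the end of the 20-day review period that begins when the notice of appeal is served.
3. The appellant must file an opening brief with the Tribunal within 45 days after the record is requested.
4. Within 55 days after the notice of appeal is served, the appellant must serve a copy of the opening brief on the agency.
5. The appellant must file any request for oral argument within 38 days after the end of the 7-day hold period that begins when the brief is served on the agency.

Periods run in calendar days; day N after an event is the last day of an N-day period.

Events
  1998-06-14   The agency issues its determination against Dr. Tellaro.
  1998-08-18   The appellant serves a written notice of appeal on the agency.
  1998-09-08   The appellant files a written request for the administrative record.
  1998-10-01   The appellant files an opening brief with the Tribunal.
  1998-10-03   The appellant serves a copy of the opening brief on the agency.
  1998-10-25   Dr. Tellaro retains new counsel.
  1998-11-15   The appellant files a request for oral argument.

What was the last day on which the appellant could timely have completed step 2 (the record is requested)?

The notice of appeal is served on 1998-08-18; the 20-day review period therefore ends 1998-09-07, and step 2 runs from that date. 64 days after 1998-09-07 is 1998-11-10.

1998-11-10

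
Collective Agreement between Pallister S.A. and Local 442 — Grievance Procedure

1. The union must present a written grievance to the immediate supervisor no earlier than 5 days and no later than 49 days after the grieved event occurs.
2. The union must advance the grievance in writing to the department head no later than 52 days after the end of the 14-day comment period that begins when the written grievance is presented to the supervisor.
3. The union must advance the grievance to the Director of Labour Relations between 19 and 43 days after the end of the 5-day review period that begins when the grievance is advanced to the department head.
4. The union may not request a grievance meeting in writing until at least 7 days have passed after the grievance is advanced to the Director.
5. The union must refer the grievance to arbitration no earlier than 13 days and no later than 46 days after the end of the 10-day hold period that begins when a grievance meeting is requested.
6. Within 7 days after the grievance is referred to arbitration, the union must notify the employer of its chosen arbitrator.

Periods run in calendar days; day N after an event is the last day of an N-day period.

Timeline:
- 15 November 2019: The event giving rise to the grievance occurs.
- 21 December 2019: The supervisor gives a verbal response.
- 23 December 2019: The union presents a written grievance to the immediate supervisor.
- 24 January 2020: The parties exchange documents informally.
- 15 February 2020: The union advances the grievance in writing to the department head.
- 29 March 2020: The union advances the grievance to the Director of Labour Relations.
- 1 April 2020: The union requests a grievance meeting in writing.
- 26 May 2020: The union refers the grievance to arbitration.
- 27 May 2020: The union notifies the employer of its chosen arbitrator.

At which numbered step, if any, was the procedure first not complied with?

Step 1: the window is 5–49 days after 15 November 2019 (when the grieved event occurs), so 20 November 2019 through 3 January 2020; 23 December 2019 falls inside that range.
Step 2: 52 days after 6 January 2020 (end of the 14-day comment period, which began when the written grievance is presented to the supervisor on 23 December 2019) is 27 February 2020; completed 15 February 2020, before the deadline.
Step 3: the window is 19–43 days after 20 February 2020 (end of the 5-day review period, which began when the grievance is advanced to the department head on 15 February 2020), so 10 March 2020 through 3 April 2020; 29 March 2020 falls inside that range.
Step 4: the earliest permitted date is 7 days after 29 March 2020 (when the grievance is advanced to the Director), i.e. 5 April 2020; done 1 April 2020 — 4 days too early.

Step 4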